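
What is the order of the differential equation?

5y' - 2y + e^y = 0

The order is 1 (highest derivative is of order 1).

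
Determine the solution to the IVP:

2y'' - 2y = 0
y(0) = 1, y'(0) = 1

General solution: y = C₁e^x + C₂e^(-x)
Applying ICs: C₁ = 1, C₂ = 0
Particular solution: y = e^x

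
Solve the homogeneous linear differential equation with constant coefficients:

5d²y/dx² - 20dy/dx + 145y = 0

Characteristic equation: 5r² - 20r + 145 = 0
Divide by 5: r² - 4r + 29 = 0
Roots: r = 2 ± 5i (complex conjugates)
General solution: y = e^(2x)(C₁cos(5x) + C₂sin(5x))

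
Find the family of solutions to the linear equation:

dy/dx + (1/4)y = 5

Using integrating factor method:

General solution: y = 20 + Ce^(-x/4)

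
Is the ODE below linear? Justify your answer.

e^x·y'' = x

Yes. Linear (y and its derivatives appear to the first power only, no products of y terms)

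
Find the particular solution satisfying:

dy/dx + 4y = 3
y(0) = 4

General solution: y = 3/4 + Ce^(-4x)
Applying y(0) = 4: C = 4 - 3/4 = 13/4
Particular solution: y = 3/4 + (13/4)e^(-4x)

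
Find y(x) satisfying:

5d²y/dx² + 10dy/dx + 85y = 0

Characteristic equation: 5r² + 10r + 85 = 0
Divide by 5: r² + 2r + 17 = 0
Roots: r = -1 ± 4i (complex conjugates)
General solution: y = e^(-x)(C₁cos(4x) + C₂sin(4x))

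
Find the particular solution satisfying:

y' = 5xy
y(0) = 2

General solution: y = Ce^(5x²/2)
Applying IC y(0) = 2:
Particular solution: y = 2e^(5x²/2)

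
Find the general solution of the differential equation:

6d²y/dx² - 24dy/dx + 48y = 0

Characteristic equation: 6r² - 24r + 48 = 0
Divide by 6: r² - 4r + 8 = 0
Roots: r = 2 ± 2i (complex conjugates)
General solution: y = e^(2x)(C₁cos(2x) + C₂sin(2x))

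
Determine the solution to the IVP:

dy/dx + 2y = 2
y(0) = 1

General solution: y = 1 + Ce^(-2x)
Applying y(0) = 1: C = 1 - 1 = 0
Particular solution: y = 1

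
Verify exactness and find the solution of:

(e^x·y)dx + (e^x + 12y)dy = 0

Verify exactness: ∂M/∂y = ∂N/∂x ✓
Find F(x,y) such that ∂F/∂x = M, ∂F/∂y = N
Solution: e^x·y + 6y² = C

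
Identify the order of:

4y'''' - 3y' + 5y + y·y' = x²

The order is 4 (highest derivative is of order 4).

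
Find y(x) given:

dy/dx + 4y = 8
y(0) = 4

General solution: y = 2 + Ce^(-4x)
Applying y(0) = 4: C = 4 - 2 = 2
Particular solution: y = 2 + 2e^(-4x)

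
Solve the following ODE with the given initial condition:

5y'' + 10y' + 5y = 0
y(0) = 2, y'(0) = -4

General solution: y = (C₁ + C₂x)e^(-x)
Repeated root r = -1
Applying ICs: C₁ = 2, C₂ = -2
Particular solution: y = (2 - 2x)e^(-x)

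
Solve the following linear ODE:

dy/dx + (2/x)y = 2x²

Using integrating factor method:

General solution: y = (2/5)x^3 + Cx^(-2)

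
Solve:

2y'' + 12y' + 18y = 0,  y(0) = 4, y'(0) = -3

General solution: y = (C₁ + C₂x)e^(-3x)
Repeated root r = -3
Applying ICs: C₁ = 4, C₂ = 9
Particular solution: y = (4 + 9x)e^(-3x)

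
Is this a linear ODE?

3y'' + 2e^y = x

No. Nonlinear (e^y is nonlinear in y)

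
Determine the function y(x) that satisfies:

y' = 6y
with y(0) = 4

General solution: y = Ce^(6x)
Applying IC y(0) = 4:
Particular solution: y = 4e^(6x)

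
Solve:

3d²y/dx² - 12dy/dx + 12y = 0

Characteristic equation: 3r² - 12r + 12 = 0
Divide by 3: r² - 4r + 4 = 0
Factored: (r - 2)² = 0
Repeated root: r = 2
General solution: y = (C₁ + C₂x)e^(2x)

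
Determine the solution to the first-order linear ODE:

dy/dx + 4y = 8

Using integrating factor method:

General solution: y = 2 + Ce^(-4x)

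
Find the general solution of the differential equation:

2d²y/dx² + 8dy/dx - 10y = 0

Characteristic equation: 2r² + 8r - 10 = 0
Divide by 2: r² + 4r - 5 = 0
Roots: r = 1, -5 (distinct real)
General solution: y = C₁e^x + C₂e^(-5x)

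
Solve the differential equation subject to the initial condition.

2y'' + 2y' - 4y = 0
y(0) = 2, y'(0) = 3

General solution: y = C₁e^x + C₂e^(-2x)
Applying ICs: C₁ = 7/3, C₂ = -1/3
Particular solution: y = (7/3)e^x - (1/3)e^(-2x)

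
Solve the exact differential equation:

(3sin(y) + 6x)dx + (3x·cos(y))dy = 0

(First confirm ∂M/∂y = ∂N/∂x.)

Verify exactness: ∂M/∂y = ∂N/∂x ✓
Find F(x,y) such that ∂F/∂x = M, ∂F/∂y = N
Solution: 3x·sin(y) + 3x² = C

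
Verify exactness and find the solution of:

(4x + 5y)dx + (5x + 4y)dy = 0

Verify exactness: ∂M/∂y = ∂N/∂x ✓
Find F(x,y) such that ∂F/∂x = M, ∂F/∂y = N
Solution: 2x² + 5xy + 2y² = C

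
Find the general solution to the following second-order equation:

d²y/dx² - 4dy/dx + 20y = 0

Characteristic equation: r² - 4r + 20 = 0
Roots: r = 2 ± 4i (complex conjugates)
General solution: y = e^(2x)(C₁cos(4x) + C₂sin(4x))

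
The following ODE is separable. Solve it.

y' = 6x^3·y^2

Separating variables and integrating:
-1/y = 3x^4/2 + C

General solution: y^-1 = (-3/2)x^4 + C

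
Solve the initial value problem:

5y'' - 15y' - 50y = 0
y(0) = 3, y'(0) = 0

General solution: y = C₁e^(5x) + C₂e^(-2x)
Applying ICs: C₁ = 6/7, C₂ = 15/7
Particular solution: y = (6/7)e^(5x) + (15/7)e^(-2x)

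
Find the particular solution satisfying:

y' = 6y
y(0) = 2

General solution: y = Ce^(6x)
Applying IC y(0) = 2:
Particular solution: y = 2e^(6x)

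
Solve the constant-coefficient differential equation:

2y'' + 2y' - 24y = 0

Characteristic equation: 2r² + 2r - 24 = 0
Divide by 2: r² + r - 12 = 0
Roots: r = 3, -4 (distinct real)
General solution: y = C₁e^(3x) + C₂e^(-4x)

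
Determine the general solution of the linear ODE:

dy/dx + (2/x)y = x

Using integrating factor method:

General solution: y = (1/4)x^2 + Cx^(-2)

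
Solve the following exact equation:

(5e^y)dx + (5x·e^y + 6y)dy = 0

Verify exactness: ∂M/∂y = ∂N/∂x ✓
Find F(x,y) such that ∂F/∂x = M, ∂F/∂y = N
Solution: 5x·e^y + 3y² = C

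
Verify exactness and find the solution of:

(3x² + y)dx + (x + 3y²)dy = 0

Verify exactness: ∂M/∂y = ∂N/∂x ✓
Find F(x,y) such that ∂F/∂x = M, ∂F/∂y = N
Solution: x³ + xy + y³ = C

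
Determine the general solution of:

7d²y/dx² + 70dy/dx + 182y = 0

Characteristic equation: 7r² + 70r + 182 = 0
Divide by 7: r² + 10r + 26 = 0
Roots: r = -5 ± i (complex conjugates)
General solution: y = e^(-5x)(C₁cos(x) + C₂sin(x))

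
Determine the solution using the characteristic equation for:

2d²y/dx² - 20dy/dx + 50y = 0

Characteristic equation: 2r² - 20r + 50 = 0
Divide by 2: r² - 10r + 25 = 0
Factored: (r - 5)² = 0
Repeated root: r = 5
General solution: y = (C₁ + C₂x)e^(5x)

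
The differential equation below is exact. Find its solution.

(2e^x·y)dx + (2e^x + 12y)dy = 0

Verify exactness: ∂M/∂y = ∂N/∂x ✓
Find F(x,y) such that ∂F/∂x = M, ∂F/∂y = N
Solution: 2e^x·y + 6y² = C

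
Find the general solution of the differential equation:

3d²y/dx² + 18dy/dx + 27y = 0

Characteristic equation: 3r² + 18r + 27 = 0
Divide by 3: r² + 6r + 9 = 0
Factored: (r + 3)² = 0
Repeated root: r = -3
General solution: y = (C₁ + C₂x)e^(-3x)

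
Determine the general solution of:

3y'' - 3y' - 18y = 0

Characteristic equation: 3r² - 3r - 18 = 0
Divide by 3: r² - r - 6 = 0
Roots: r = 3, -2 (distinct real)
General solution: y = C₁e^(3x) + C₂e^(-2x)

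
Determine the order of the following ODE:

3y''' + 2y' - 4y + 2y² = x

The order is 3 (highest derivative is of order 3).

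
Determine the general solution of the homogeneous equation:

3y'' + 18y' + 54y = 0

Characteristic equation: 3r² + 18r + 54 = 0
Divide by 3: r² + 6r + 18 = 0
Roots: r = -3 ± 3i (complex conjugates)
General solution: y = e^(-3x)(C₁cos(3x) + C₂sin(3x))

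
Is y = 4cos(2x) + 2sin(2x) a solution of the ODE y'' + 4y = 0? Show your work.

Verification:
y'' = -16cos(2x) - 8sin(2x)
y'' + 4y = 0 ✓

Yes, it is a solution.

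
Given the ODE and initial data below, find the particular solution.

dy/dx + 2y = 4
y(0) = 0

General solution: y = 2 + Ce^(-2x)
Applying y(0) = 0: C = 0 - 2 = -2
Particular solution: y = 2 - 2e^(-2x)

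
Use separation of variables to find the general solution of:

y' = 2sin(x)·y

Separating variables and integrating:
ln|y| = -2cos(x) + C

General solution: y = Ce^(-2cos(x))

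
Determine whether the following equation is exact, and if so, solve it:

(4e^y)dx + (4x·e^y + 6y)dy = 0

Verify exactness: ∂M/∂y = ∂N/∂x ✓
Find F(x,y) such that ∂F/∂x = M, ∂F/∂y = N
Solution: 4x·e^y + 3y² = C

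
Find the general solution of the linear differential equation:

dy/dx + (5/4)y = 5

Using integrating factor method:

General solution: y = 4 + Ce^(-5x/4)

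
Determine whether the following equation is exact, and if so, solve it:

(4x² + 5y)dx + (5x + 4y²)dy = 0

Verify exactness: ∂M/∂y = ∂N/∂x ✓
Find F(x,y) such that ∂F/∂x = M, ∂F/∂y = N
Solution: 4x³/3 + 5xy + 4y³/3 = C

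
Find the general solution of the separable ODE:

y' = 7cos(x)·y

Separating variables and integrating:
ln|y| = 7sin(x) + C

General solution: y = Ce^(7sin(x))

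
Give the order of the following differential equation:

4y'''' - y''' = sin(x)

The order is 4 (highest derivative is of order 4).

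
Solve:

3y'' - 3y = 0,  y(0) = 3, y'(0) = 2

General solution: y = C₁e^x + C₂e^(-x)
Applying ICs: C₁ = 5/2, C₂ = 1/2
Particular solution: y = (5/2)e^x + (1/2)e^(-x)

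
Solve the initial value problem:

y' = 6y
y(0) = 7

General solution: y = Ce^(6x)
Applying IC y(0) = 7:
Particular solution: y = 7e^(6x)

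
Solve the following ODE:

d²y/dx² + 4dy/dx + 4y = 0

Characteristic equation: r² + 4r + 4 = 0
Factored: (r + 2)² = 0
Repeated root: r = -2
General solution: y = (C₁ + C₂x)e^(-2x)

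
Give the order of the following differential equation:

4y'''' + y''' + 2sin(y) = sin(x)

The order is 4 (highest derivative is of order 4).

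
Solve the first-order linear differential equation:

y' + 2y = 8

Using integrating factor method:

General solution: y = 4 + Ce^(-2x)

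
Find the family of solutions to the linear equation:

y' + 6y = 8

Using integrating factor method:

General solution: y = 4/3 + Ce^(-6x)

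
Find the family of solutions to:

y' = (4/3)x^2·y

Separating variables and integrating:
ln|y| = 4x^3/9 + C

General solution: y = Ce^(4x^3/9)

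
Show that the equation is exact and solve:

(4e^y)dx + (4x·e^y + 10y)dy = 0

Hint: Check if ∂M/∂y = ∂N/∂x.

Verify exactness: ∂M/∂y = ∂N/∂x ✓
Find F(x,y) such that ∂F/∂x = M, ∂F/∂y = N
Solution: 4x·e^y + 5y² = C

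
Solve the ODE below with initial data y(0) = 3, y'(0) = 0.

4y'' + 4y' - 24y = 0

General solution: y = C₁e^(2x) + C₂e^(-3x)
Applying ICs: C₁ = 9/5, C₂ = 6/5
Particular solution: y = (9/5)e^(2x) + (6/5)e^(-3x)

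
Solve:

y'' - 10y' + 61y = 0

Characteristic equation: r² - 10r + 61 = 0
Roots: r = 5 ± 6i (complex conjugates)
General solution: y = e^(5x)(C₁cos(6x) + C₂sin(6x))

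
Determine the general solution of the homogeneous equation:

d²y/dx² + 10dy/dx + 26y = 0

Characteristic equation: r² + 10r + 26 = 0
Roots: r = -5 ± i (complex conjugates)
General solution: y = e^(-5x)(C₁cos(x) + C₂sin(x))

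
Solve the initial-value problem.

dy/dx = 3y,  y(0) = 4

General solution: y = Ce^(3x)
Applying IC y(0) = 4:
Particular solution: y = 4e^(3x)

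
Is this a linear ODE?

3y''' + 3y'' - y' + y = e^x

Yes. Linear (y and its derivatives appear to the first power only, no products of y terms)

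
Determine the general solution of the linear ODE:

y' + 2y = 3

Using integrating factor method:

General solution: y = 3/2 + Ce^(-2x)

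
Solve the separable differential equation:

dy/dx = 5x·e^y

Separating variables and integrating:
-e^(-y) = 5x²/2 + C

General solution: y = -ln(C - 5x²/2)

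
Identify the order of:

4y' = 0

The order is 1 (highest derivative is of order 1).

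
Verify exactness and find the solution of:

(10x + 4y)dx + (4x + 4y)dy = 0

Verify exactness: ∂M/∂y = ∂N/∂x ✓
Find F(x,y) such that ∂F/∂x = M, ∂F/∂y = N
Solution: 5x² + 4xy + 2y² = C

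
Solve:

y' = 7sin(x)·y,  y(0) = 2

General solution: y = Ce^(-7cos(x))
Applying IC y(0) = 2:
Particular solution: y = 2e^(7(1-cos(x)))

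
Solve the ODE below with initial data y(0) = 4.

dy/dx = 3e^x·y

General solution: y = Ce^(3e^x)
Applying IC y(0) = 4:
Particular solution: y = 4e^(3(e^x - 1))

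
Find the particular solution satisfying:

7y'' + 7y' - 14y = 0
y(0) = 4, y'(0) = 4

General solution: y = C₁e^x + C₂e^(-2x)
Applying ICs: C₁ = 4, C₂ = 0
Particular solution: y = 4e^x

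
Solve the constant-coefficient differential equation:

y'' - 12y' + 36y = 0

Characteristic equation: r² - 12r + 36 = 0
Factored: (r - 6)² = 0
Repeated root: r = 6
General solution: y = (C₁ + C₂x)e^(6x)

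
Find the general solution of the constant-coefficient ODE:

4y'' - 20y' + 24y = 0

Characteristic equation: 4r² - 20r + 24 = 0
Divide by 4: r² - 5r + 6 = 0
Roots: r = 3, 2 (distinct real)
General solution: y = C₁e^(3x) + C₂e^(2x)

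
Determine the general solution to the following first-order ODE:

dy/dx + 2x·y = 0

Using integrating factor method:

General solution: y = Ce^(-x^2)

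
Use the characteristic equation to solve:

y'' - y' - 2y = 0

Characteristic equation: r² - r - 2 = 0
Roots: r = 2, -1 (distinct real)
General solution: y = C₁e^(2x) + C₂e^(-x)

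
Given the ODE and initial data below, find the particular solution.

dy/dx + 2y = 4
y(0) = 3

General solution: y = 2 + Ce^(-2x)
Applying y(0) = 3: C = 3 - 2 = 1
Particular solution: y = 2 + e^(-2x)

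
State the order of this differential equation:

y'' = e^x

The order is 2 (highest derivative is of order 2).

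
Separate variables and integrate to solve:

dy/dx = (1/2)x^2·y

Separating variables and integrating:
ln|y| = x^3/6 + C

General solution: y = Ce^(x^3/6)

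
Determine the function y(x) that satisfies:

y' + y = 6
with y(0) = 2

General solution: y = 6 + Ce^(-x)
Applying y(0) = 2: C = 2 - 6 = -4
Particular solution: y = 6 - 4e^(-x)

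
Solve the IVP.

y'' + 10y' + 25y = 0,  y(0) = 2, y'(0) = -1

General solution: y = (C₁ + C₂x)e^(-5x)
Repeated root r = -5
Applying ICs: C₁ = 2, C₂ = 9
Particular solution: y = (2 + 9x)e^(-5x)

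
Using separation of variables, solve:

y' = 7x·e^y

Separating variables and integrating:
-e^(-y) = 7x²/2 + C

General solution: y = -ln(C - 7x²/2)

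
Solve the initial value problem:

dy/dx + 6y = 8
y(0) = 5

General solution: y = 4/3 + Ce^(-6x)
Applying y(0) = 5: C = 5 - 4/3 = 11/3
Particular solution: y = 4/3 + (11/3)e^(-6x)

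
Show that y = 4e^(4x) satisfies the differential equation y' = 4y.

Verification:
y = 4e^(4x)
y' = 16e^(4x)
4y = 16e^(4x)
y' = 4y ✓

Yes, it is a solution.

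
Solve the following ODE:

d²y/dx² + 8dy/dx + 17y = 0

Characteristic equation: r² + 8r + 17 = 0
Roots: r = -4 ± i (complex conjugates)
General solution: y = e^(-4x)(C₁cos(x) + C₂sin(x))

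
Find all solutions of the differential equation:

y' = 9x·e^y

Separating variables and integrating:
-e^(-y) = 9x²/2 + C

General solution: y = -ln(C - 9x²/2)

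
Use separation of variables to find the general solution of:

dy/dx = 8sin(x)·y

Separating variables and integrating:
ln|y| = -8cos(x) + C

General solution: y = Ce^(-8cos(x))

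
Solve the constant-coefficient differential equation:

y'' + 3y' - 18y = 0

Characteristic equation: r² + 3r - 18 = 0
Roots: r = 3, -6 (distinct real)
General solution: y = C₁e^(3x) + C₂e^(-6x)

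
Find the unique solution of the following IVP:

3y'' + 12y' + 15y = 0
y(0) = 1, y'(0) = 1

General solution: y = e^(-2x)(C₁cos(x) + C₂sin(x))
Complex roots r = -2 ± i
Applying ICs: C₁ = 1, C₂ = 3
Particular solution: y = e^(-2x)(cos(x) + 3sin(x))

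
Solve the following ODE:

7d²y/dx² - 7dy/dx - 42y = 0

Characteristic equation: 7r² - 7r - 42 = 0
Divide by 7: r² - r - 6 = 0
Roots: r = 3, -2 (distinct real)
General solution: y = C₁e^(3x) + C₂e^(-2x)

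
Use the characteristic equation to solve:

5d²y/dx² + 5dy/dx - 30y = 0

Characteristic equation: 5r² + 5r - 30 = 0
Divide by 5: r² + r - 6 = 0
Roots: r = 2, -3 (distinct real)
General solution: y = C₁e^(2x) + C₂e^(-3x)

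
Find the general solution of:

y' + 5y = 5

Using integrating factor method:

General solution: y = 1 + Ce^(-5x)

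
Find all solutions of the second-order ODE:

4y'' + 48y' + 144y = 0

Characteristic equation: 4r² + 48r + 144 = 0
Divide by 4: r² + 12r + 36 = 0
Factored: (r + 6)² = 0
Repeated root: r = -6
General solution: y = (C₁ + C₂x)e^(-6x)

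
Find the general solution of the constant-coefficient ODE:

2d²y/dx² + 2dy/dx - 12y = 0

Characteristic equation: 2r² + 2r - 12 = 0
Divide by 2: r² + r - 6 = 0
Roots: r = 2, -3 (distinct real)
General solution: y = C₁e^(2x) + C₂e^(-3x)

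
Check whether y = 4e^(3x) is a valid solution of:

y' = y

Verification:
y = 4e^(3x)
y' = 12e^(3x)
But y = 4e^(3x)
y' ≠ y — the derivative does not match

No, it is not a solution.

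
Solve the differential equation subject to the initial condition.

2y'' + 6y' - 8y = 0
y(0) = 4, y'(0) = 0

General solution: y = C₁e^x + C₂e^(-4x)
Applying ICs: C₁ = 16/5, C₂ = 4/5
Particular solution: y = (16/5)e^x + (4/5)e^(-4x)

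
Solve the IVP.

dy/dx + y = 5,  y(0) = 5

General solution: y = 5 + Ce^(-x)
Applying y(0) = 5: C = 5 - 5 = 0
Particular solution: y = 5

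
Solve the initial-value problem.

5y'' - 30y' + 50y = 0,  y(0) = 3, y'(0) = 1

General solution: y = e^(3x)(C₁cos(x) + C₂sin(x))
Complex roots r = 3 ± i
Applying ICs: C₁ = 3, C₂ = -8
Particular solution: y = e^(3x)(3cos(x) - 8sin(x))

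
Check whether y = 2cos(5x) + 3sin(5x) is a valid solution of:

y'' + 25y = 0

Verification:
y'' = -50cos(5x) - 75sin(5x)
y'' + 25y = 0 ✓

Yes, it is a solution.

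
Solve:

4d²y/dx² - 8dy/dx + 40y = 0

Characteristic equation: 4r² - 8r + 40 = 0
Divide by 4: r² - 2r + 10 = 0
Roots: r = 1 ± 3i (complex conjugates)
General solution: y = e^x(C₁cos(3x) + C₂sin(3x))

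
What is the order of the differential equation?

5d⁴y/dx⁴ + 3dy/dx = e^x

The order is 4 (highest derivative is of order 4).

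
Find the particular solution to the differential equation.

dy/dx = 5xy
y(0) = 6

General solution: y = Ce^(5x²/2)
Applying IC y(0) = 6:
Particular solution: y = 6e^(5x²/2)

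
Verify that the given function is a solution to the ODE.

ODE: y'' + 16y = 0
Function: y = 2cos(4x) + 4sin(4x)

Verification:
y'' = -32cos(4x) - 64sin(4x)
y'' + 16y = 0 ✓

Yes, it is a solution.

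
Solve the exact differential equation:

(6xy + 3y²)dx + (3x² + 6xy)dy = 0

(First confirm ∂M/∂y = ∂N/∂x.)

Verify exactness: ∂M/∂y = ∂N/∂x ✓
Find F(x,y) such that ∂F/∂x = M, ∂F/∂y = N
Solution: 3x²y + 3xy² = C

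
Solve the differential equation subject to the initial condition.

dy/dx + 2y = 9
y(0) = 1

General solution: y = 9/2 + Ce^(-2x)
Applying y(0) = 1: C = 1 - 9/2 = -7/2
Particular solution: y = 9/2 - (7/2)e^(-2x)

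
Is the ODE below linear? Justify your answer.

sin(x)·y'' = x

Yes. Linear (y and its derivatives appear to the first power only, no products of y terms)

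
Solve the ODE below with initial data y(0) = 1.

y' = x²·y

General solution: y = Ce^(x³/3)
Applying IC y(0) = 1:
Particular solution: y = e^(x³/3)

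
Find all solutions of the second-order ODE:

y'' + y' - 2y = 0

Characteristic equation: r² + r - 2 = 0
Roots: r = 1, -2 (distinct real)
General solution: y = C₁e^x + C₂e^(-2x)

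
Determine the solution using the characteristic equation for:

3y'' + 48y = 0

Characteristic equation: 3r² + 48 = 0
Divide by 3: r² + 16 = 0
Roots: r = ±4i (complex conjugates)
General solution: y = C₁cos(4x) + C₂sin(4x)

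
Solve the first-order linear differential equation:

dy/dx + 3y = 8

Using integrating factor method:

General solution: y = 8/3 + Ce^(-3x)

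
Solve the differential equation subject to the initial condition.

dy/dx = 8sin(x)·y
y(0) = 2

General solution: y = Ce^(-8cos(x))
Applying IC y(0) = 2:
Particular solution: y = 2e^(8(1-cos(x)))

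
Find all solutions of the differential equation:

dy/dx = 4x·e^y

Separating variables and integrating:
-e^(-y) = 2x² + C

General solution: y = -ln(C - 2x²)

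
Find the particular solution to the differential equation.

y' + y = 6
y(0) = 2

General solution: y = 6 + Ce^(-x)
Applying y(0) = 2: C = 2 - 6 = -4
Particular solution: y = 6 - 4e^(-x)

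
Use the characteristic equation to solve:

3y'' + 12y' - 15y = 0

Characteristic equation: 3r² + 12r - 15 = 0
Divide by 3: r² + 4r - 5 = 0
Roots: r = 1, -5 (distinct real)
General solution: y = C₁e^x + C₂e^(-5x)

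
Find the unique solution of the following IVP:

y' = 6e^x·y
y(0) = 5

General solution: y = Ce^(6e^x)
Applying IC y(0) = 5:
Particular solution: y = 5e^(6(e^x - 1))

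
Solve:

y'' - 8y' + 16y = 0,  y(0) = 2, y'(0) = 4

General solution: y = (C₁ + C₂x)e^(4x)
Repeated root r = 4
Applying ICs: C₁ = 2, C₂ = -4
Particular solution: y = (2 - 4x)e^(4x)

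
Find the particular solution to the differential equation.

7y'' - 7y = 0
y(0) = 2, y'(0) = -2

General solution: y = C₁e^x + C₂e^(-x)
Applying ICs: C₁ = 0, C₂ = 2
Particular solution: y = 2e^(-x)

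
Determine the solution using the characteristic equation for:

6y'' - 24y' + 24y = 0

Characteristic equation: 6r² - 24r + 24 = 0
Divide by 6: r² - 4r + 4 = 0
Factored: (r - 2)² = 0
Repeated root: r = 2
General solution: y = (C₁ + C₂x)e^(2x)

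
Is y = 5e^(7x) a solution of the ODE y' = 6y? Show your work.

Verification:
y = 5e^(7x)
y' = 35e^(7x)
But 6y = 30e^(7x)
y' ≠ 6y — the derivative does not match

No, it is not a solution.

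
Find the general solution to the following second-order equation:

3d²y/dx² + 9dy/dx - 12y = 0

Characteristic equation: 3r² + 9r - 12 = 0
Divide by 3: r² + 3r - 4 = 0
Roots: r = 1, -4 (distinct real)
General solution: y = C₁e^x + C₂e^(-4x)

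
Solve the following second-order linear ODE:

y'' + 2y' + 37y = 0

Characteristic equation: r² + 2r + 37 = 0
Roots: r = -1 ± 6i (complex conjugates)
General solution: y = e^(-x)(C₁cos(6x) + C₂sin(6x))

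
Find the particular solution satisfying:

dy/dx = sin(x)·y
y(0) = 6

General solution: y = Ce^(-cos(x))
Applying IC y(0) = 6:
Particular solution: y = 6e^(1-cos(x))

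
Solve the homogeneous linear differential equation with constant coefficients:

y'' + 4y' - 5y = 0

Characteristic equation: r² + 4r - 5 = 0
Roots: r = 1, -5 (distinct real)
General solution: y = C₁e^x + C₂e^(-5x)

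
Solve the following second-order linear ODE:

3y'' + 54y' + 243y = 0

Characteristic equation: 3r² + 54r + 243 = 0
Divide by 3: r² + 18r + 81 = 0
Factored: (r + 9)² = 0
Repeated root: r = -9
General solution: y = (C₁ + C₂x)e^(-9x)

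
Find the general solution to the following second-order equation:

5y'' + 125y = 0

Characteristic equation: 5r² + 125 = 0
Divide by 5: r² + 25 = 0
Roots: r = ±5i (complex conjugates)
General solution: y = C₁cos(5x) + C₂sin(5x)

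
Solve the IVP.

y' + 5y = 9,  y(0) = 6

General solution: y = 9/5 + Ce^(-5x)
Applying y(0) = 6: C = 6 - 9/5 = 21/5
Particular solution: y = 9/5 + (21/5)e^(-5x)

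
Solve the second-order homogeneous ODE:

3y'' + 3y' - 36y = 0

Characteristic equation: 3r² + 3r - 36 = 0
Divide by 3: r² + r - 12 = 0
Roots: r = 3, -4 (distinct real)
General solution: y = C₁e^(3x) + C₂e^(-4x)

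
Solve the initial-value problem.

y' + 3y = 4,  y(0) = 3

General solution: y = 4/3 + Ce^(-3x)
Applying y(0) = 3: C = 3 - 4/3 = 5/3
Particular solution: y = 4/3 + (5/3)e^(-3x)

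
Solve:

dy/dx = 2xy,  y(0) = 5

General solution: y = Ce^(x²)
Applying IC y(0) = 5:
Particular solution: y = 5e^(x²)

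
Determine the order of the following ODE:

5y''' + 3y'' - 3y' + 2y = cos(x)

The order is 3 (highest derivative is of order 3).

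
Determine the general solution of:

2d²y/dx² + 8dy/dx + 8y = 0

Characteristic equation: 2r² + 8r + 8 = 0
Divide by 2: r² + 4r + 4 = 0
Factored: (r + 2)² = 0
Repeated root: r = -2
General solution: y = (C₁ + C₂x)e^(-2x)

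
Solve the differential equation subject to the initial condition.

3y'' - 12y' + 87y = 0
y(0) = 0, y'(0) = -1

General solution: y = e^(2x)(C₁cos(5x) + C₂sin(5x))
Complex roots r = 2 ± 5i
Applying ICs: C₁ = 0, C₂ = -1/5
Particular solution: y = e^(2x)(-(1/5)sin(5x))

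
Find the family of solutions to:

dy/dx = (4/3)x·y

Separating variables and integrating:
ln|y| = 2x^2/3 + C

General solution: y = Ce^(2x^2/3)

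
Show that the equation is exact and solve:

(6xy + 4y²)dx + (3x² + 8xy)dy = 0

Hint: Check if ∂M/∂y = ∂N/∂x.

Verify exactness: ∂M/∂y = ∂N/∂x ✓
Find F(x,y) such that ∂F/∂x = M, ∂F/∂y = N
Solution: 3x²y + 4xy² = C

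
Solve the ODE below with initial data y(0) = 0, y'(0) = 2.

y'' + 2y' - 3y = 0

General solution: y = C₁e^x + C₂e^(-3x)
Applying ICs: C₁ = 1/2, C₂ = -1/2
Particular solution: y = (1/2)e^x - (1/2)e^(-3x)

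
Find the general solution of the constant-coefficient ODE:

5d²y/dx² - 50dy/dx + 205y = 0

Characteristic equation: 5r² - 50r + 205 = 0
Divide by 5: r² - 10r + 41 = 0
Roots: r = 5 ± 4i (complex conjugates)
General solution: y = e^(5x)(C₁cos(4x) + C₂sin(4x))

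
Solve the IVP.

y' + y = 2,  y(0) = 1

General solution: y = 2 + Ce^(-x)
Applying y(0) = 1: C = 1 - 2 = -1
Particular solution: y = 2 - e^(-x)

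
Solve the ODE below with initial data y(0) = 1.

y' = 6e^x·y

General solution: y = Ce^(6e^x)
Applying IC y(0) = 1:
Particular solution: y = e^(6(e^x - 1))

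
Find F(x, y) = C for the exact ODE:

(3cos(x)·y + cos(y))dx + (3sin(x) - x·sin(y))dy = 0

Verify exactness: ∂M/∂y = ∂N/∂x ✓
Find F(x,y) such that ∂F/∂x = M, ∂F/∂y = N
Solution: 3sin(x)·y + x·cos(y) = C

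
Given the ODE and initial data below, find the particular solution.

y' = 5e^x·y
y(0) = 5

General solution: y = Ce^(5e^x)
Applying IC y(0) = 5:
Particular solution: y = 5e^(5(e^x - 1))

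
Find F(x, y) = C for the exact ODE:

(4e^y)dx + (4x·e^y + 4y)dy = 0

Verify exactness: ∂M/∂y = ∂N/∂x ✓
Find F(x,y) such that ∂F/∂x = M, ∂F/∂y = N
Solution: 4x·e^y + 2y² = C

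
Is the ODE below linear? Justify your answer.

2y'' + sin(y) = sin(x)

No. Nonlinear (sin(y) is nonlinear in y)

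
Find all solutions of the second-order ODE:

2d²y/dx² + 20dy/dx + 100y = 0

Characteristic equation: 2r² + 20r + 100 = 0
Divide by 2: r² + 10r + 50 = 0
Roots: r = -5 ± 5i (complex conjugates)
General solution: y = e^(-5x)(C₁cos(5x) + C₂sin(5x))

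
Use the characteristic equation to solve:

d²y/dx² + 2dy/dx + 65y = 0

Characteristic equation: r² + 2r + 65 = 0
Roots: r = -1 ± 8i (complex conjugates)
General solution: y = e^(-x)(C₁cos(8x) + C₂sin(8x))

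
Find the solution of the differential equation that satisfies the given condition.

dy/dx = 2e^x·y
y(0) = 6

General solution: y = Ce^(2e^x)
Applying IC y(0) = 6:
Particular solution: y = 6e^(2(e^x - 1))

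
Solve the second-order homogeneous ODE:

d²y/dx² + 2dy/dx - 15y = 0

Characteristic equation: r² + 2r - 15 = 0
Roots: r = 3, -5 (distinct real)
General solution: y = C₁e^(3x) + C₂e^(-5x)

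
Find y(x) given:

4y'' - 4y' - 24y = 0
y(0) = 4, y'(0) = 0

General solution: y = C₁e^(3x) + C₂e^(-2x)
Applying ICs: C₁ = 8/5, C₂ = 12/5
Particular solution: y = (8/5)e^(3x) + (12/5)e^(-2x)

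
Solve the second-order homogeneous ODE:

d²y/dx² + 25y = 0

Characteristic equation: r² + 25 = 0
Roots: r = ±5i (complex conjugates)
General solution: y = C₁cos(5x) + C₂sin(5x)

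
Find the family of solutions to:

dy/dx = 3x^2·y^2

Separating variables and integrating:
-1/y = x^3 + C

General solution: y^-1 = -x^3 + C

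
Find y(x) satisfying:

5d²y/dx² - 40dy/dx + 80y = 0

Characteristic equation: 5r² - 40r + 80 = 0
Divide by 5: r² - 8r + 16 = 0
Factored: (r - 4)² = 0
Repeated root: r = 4
General solution: y = (C₁ + C₂x)e^(4x)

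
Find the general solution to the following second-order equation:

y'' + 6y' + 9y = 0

Characteristic equation: r² + 6r + 9 = 0
Factored: (r + 3)² = 0
Repeated root: r = -3
General solution: y = (C₁ + C₂x)e^(-3x)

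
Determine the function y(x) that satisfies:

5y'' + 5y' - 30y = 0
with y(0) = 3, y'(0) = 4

General solution: y = C₁e^(2x) + C₂e^(-3x)
Applying ICs: C₁ = 13/5, C₂ = 2/5
Particular solution: y = (13/5)e^(2x) + (2/5)e^(-3x)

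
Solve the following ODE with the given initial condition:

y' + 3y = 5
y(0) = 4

General solution: y = 5/3 + Ce^(-3x)
Applying y(0) = 4: C = 4 - 5/3 = 7/3
Particular solution: y = 5/3 + (7/3)e^(-3x)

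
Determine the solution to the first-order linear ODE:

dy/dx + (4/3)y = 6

Using integrating factor method:

General solution: y = 9/2 + Ce^(-4x/3)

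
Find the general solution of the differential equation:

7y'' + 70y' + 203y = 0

Characteristic equation: 7r² + 70r + 203 = 0
Divide by 7: r² + 10r + 29 = 0
Roots: r = -5 ± 2i (complex conjugates)
General solution: y = e^(-5x)(C₁cos(2x) + C₂sin(2x))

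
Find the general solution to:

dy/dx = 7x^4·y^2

Separating variables and integrating:
-1/y = 7x^5/5 + C

General solution: y^-1 = (-7/5)x^5 + C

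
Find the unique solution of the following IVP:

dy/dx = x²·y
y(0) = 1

General solution: y = Ce^(x³/3)
Applying IC y(0) = 1:
Particular solution: y = e^(x³/3)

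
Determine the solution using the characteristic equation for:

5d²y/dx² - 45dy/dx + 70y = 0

Characteristic equation: 5r² - 45r + 70 = 0
Divide by 5: r² - 9r + 14 = 0
Roots: r = 7, 2 (distinct real)
General solution: y = C₁e^(7x) + C₂e^(2x)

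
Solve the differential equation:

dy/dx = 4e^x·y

Separating variables and integrating:
ln|y| = 4e^x + C

General solution: y = Ce^(4e^x)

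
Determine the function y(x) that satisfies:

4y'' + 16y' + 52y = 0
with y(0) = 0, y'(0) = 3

General solution: y = e^(-2x)(C₁cos(3x) + C₂sin(3x))
Complex roots r = -2 ± 3i
Applying ICs: C₁ = 0, C₂ = 1
Particular solution: y = e^(-2x)(sin(3x))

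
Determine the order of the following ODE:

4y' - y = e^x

The order is 1 (highest derivative is of order 1).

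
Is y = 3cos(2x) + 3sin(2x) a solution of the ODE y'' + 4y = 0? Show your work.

Verification:
y'' = -12cos(2x) - 12sin(2x)
y'' + 4y = 0 ✓

Yes, it is a solution.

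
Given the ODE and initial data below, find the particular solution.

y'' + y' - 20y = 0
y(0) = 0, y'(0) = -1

General solution: y = C₁e^(4x) + C₂e^(-5x)
Applying ICs: C₁ = -1/9, C₂ = 1/9
Particular solution: y = -(1/9)e^(4x) + (1/9)e^(-5x)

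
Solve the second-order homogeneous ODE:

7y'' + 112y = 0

Characteristic equation: 7r² + 112 = 0
Divide by 7: r² + 16 = 0
Roots: r = ±4i (complex conjugates)
General solution: y = C₁cos(4x) + C₂sin(4x)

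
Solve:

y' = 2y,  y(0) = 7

General solution: y = Ce^(2x)
Applying IC y(0) = 7:
Particular solution: y = 7e^(2x)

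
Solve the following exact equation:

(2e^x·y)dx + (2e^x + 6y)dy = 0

Verify exactness: ∂M/∂y = ∂N/∂x ✓
Find F(x,y) such that ∂F/∂x = M, ∂F/∂y = N
Solution: 2e^x·y + 3y² = C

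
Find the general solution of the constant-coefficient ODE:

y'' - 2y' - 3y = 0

Characteristic equation: r² - 2r - 3 = 0
Roots: r = 3, -1 (distinct real)
General solution: y = C₁e^(3x) + C₂e^(-x)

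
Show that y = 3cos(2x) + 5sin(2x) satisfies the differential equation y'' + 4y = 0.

Verification:
y'' = -12cos(2x) - 20sin(2x)
y'' + 4y = 0 ✓

Yes, it is a solution.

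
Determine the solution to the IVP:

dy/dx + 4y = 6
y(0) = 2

General solution: y = 3/2 + Ce^(-4x)
Applying y(0) = 2: C = 2 - 3/2 = 1/2
Particular solution: y = 3/2 + (1/2)e^(-4x)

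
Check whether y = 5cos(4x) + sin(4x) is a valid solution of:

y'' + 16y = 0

Verification:
y'' = -80cos(4x) - 16sin(4x)
y'' + 16y = 0 ✓

Yes, it is a solution.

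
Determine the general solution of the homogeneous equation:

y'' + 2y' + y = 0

Characteristic equation: r² + 2r + 1 = 0
Factored: (r + 1)² = 0
Repeated root: r = -1
General solution: y = (C₁ + C₂x)e^(-x)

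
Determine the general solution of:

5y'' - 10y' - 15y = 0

Characteristic equation: 5r² - 10r - 15 = 0
Divide by 5: r² - 2r - 3 = 0
Roots: r = 3, -1 (distinct real)
General solution: y = C₁e^(3x) + C₂e^(-x)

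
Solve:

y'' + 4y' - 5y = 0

Characteristic equation: r² + 4r - 5 = 0
Roots: r = 1, -5 (distinct real)
General solution: y = C₁e^x + C₂e^(-5x)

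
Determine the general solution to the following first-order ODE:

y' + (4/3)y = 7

Using integrating factor method:

General solution: y = 21/4 + Ce^(-4x/3)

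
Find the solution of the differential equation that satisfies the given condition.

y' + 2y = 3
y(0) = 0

General solution: y = 3/2 + Ce^(-2x)
Applying y(0) = 0: C = 0 - 3/2 = -3/2
Particular solution: y = 3/2 - (3/2)e^(-2x)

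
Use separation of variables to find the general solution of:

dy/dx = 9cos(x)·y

Separating variables and integrating:
ln|y| = 9sin(x) + C

General solution: y = Ce^(9sin(x))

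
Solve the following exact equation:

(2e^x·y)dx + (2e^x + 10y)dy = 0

Verify exactness: ∂M/∂y = ∂N/∂x ✓
Find F(x,y) such that ∂F/∂x = M, ∂F/∂y = N
Solution: 2e^x·y + 5y² = C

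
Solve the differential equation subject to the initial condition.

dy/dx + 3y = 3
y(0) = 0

General solution: y = 1 + Ce^(-3x)
Applying y(0) = 0: C = 0 - 1 = -1
Particular solution: y = 1 - e^(-3x)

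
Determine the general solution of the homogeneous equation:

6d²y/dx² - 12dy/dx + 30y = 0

Characteristic equation: 6r² - 12r + 30 = 0
Divide by 6: r² - 2r + 5 = 0
Roots: r = 1 ± 2i (complex conjugates)
General solution: y = e^x(C₁cos(2x) + C₂sin(2x))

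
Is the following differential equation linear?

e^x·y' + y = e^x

Yes. Linear (y and its derivatives appear to the first power only, no products of y terms)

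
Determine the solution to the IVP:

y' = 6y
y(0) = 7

General solution: y = Ce^(6x)
Applying IC y(0) = 7:
Particular solution: y = 7e^(6x)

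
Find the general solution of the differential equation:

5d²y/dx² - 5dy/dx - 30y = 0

Characteristic equation: 5r² - 5r - 30 = 0
Divide by 5: r² - r - 6 = 0
Roots: r = 3, -2 (distinct real)
General solution: y = C₁e^(3x) + C₂e^(-2x)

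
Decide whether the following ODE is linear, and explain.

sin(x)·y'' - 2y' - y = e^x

Linear (y and its derivatives appear to the first power only, no products of y terms)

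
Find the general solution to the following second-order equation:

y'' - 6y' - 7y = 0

Characteristic equation: r² - 6r - 7 = 0
Roots: r = 7, -1 (distinct real)
General solution: y = C₁e^(7x) + C₂e^(-x)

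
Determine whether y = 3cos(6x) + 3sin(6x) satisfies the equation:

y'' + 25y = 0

Verification:
y'' = -108cos(6x) - 108sin(6x)
y'' + 25y ≠ 0 (frequency mismatch: got 36 instead of 25)

No, it is not a solution.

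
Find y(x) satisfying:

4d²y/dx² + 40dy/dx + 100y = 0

Characteristic equation: 4r² + 40r + 100 = 0
Divide by 4: r² + 10r + 25 = 0
Factored: (r + 5)² = 0
Repeated root: r = -5
General solution: y = (C₁ + C₂x)e^(-5x)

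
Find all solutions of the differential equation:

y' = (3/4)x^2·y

Separating variables and integrating:
ln|y| = x^3/4 + C

General solution: y = Ce^(x^3/4)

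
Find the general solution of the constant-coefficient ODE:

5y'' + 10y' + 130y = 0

Characteristic equation: 5r² + 10r + 130 = 0
Divide by 5: r² + 2r + 26 = 0
Roots: r = -1 ± 5i (complex conjugates)
General solution: y = e^(-x)(C₁cos(5x) + C₂sin(5x))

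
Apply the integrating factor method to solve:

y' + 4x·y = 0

Using integrating factor method:

General solution: y = Ce^(-2x^2)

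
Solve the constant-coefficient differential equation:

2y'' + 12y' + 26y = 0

Characteristic equation: 2r² + 12r + 26 = 0
Divide by 2: r² + 6r + 13 = 0
Roots: r = -3 ± 2i (complex conjugates)
General solution: y = e^(-3x)(C₁cos(2x) + C₂sin(2x))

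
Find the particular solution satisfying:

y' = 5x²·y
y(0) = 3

General solution: y = Ce^(5x³/3)
Applying IC y(0) = 3:
Particular solution: y = 3e^(5x³/3)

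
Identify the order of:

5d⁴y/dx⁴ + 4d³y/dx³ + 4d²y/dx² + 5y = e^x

The order is 4 (highest derivative is of order 4).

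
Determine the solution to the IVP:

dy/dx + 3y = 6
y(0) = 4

General solution: y = 2 + Ce^(-3x)
Applying y(0) = 4: C = 4 - 2 = 2
Particular solution: y = 2 + 2e^(-3x)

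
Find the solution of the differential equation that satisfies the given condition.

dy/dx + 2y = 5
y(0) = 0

General solution: y = 5/2 + Ce^(-2x)
Applying y(0) = 0: C = 0 - 5/2 = -5/2
Particular solution: y = 5/2 - (5/2)e^(-2x)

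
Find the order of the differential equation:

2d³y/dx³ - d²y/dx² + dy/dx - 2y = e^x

The order is 3 (highest derivative is of order 3).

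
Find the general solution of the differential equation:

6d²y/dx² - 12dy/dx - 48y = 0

Characteristic equation: 6r² - 12r - 48 = 0
Divide by 6: r² - 2r - 8 = 0
Roots: r = 4, -2 (distinct real)
General solution: y = C₁e^(4x) + C₂e^(-2x)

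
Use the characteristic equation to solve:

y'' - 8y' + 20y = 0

Characteristic equation: r² - 8r + 20 = 0
Roots: r = 4 ± 2i (complex conjugates)
General solution: y = e^(4x)(C₁cos(2x) + C₂sin(2x))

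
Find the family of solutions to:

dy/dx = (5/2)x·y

Separating variables and integrating:
ln|y| = 5x^2/4 + C

General solution: y = Ce^(5x^2/4)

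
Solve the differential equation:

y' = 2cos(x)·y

Separating variables and integrating:
ln|y| = 2sin(x) + C

General solution: y = Ce^(2sin(x))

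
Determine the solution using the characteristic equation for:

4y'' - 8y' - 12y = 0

Characteristic equation: 4r² - 8r - 12 = 0
Divide by 4: r² - 2r - 3 = 0
Roots: r = 3, -1 (distinct real)
General solution: y = C₁e^(3x) + C₂e^(-x)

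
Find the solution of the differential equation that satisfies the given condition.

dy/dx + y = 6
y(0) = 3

General solution: y = 6 + Ce^(-x)
Applying y(0) = 3: C = 3 - 6 = -3
Particular solution: y = 6 - 3e^(-x)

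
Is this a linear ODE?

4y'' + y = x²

Yes. Linear (y and its derivatives appear to the first power only, no products of y terms)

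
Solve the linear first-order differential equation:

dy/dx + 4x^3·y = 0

Using integrating factor method:

General solution: y = Ce^(-x^4)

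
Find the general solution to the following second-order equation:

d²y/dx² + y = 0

Characteristic equation: r² + 1 = 0
Roots: r = ±i (complex conjugates)
General solution: y = C₁cos(x) + C₂sin(x)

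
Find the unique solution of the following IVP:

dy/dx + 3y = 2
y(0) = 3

General solution: y = 2/3 + Ce^(-3x)
Applying y(0) = 3: C = 3 - 2/3 = 7/3
Particular solution: y = 2/3 + (7/3)e^(-3x)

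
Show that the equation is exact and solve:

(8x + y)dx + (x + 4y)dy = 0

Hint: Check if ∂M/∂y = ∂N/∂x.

Verify exactness: ∂M/∂y = ∂N/∂x ✓
Find F(x,y) such that ∂F/∂x = M, ∂F/∂y = N
Solution: 4x² + xy + 2y² = C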